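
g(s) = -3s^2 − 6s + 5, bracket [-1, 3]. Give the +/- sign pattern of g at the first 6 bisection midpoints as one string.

-++-+-

m = 1, g(m) = -4 (−); new bracket [-1, 1]
m = 0, g(m) = 5 (+); new bracket [0, 1]
m = 0.5, g(m) = 1.25 (+); new bracket [0.5, 1]
m = 0.75, g(m) = -1.1875 (−); new bracket [0.5, 0.75]
m = 0.625, g(m) = 0.0781 (+); new bracket [0.625, 0.75]
m = 0.6875, g(m) = -0.543 (−); new bracket [0.625, 0.6875]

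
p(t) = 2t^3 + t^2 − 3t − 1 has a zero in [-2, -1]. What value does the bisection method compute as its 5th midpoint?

-1.34375

m = -1.5, p(m) = -1 (−); new bracket [-1.5, -1]
m = -1.25, p(m) = 0.40625 (+); new bracket [-1.5, -1.25]
m = -1.375, p(m) = -0.183594 (−); new bracket [-1.375, -1.25]
m = -1.3125, p(m) = 0.1382 (+); new bracket [-1.375, -1.3125]
m = -1.34375, p(m) = -0.0158 (−); new bracket [-1.34375, -1.3125]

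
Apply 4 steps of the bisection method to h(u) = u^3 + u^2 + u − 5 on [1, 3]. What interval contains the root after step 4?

h(2) = 9 > 0, so the root lies in [1, 2]
h(1.5) = 2.125 > 0, so the root lies in [1, 1.5]
h(1.25) = -0.234375 < 0, so the root lies in [1.25, 1.5]
h(1.375) = 0.8652 > 0, so the root lies in [1.25, 1.375]

[1.25, 1.375]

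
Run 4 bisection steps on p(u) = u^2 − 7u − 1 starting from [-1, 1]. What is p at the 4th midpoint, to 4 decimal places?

-0.1094

u = 0 gives p = -1, negative; keep [-1, 0]
u = -0.5 gives p = 2.75, positive; keep [-0.5, 0]
u = -0.25 gives p = 0.8125, positive; keep [-0.25, 0]
u = -0.125 gives p = -0.1094, negative; keep [-0.25, -0.125]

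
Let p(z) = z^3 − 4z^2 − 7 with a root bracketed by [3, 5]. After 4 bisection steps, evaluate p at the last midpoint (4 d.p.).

0.1777

p(4) = -7 < 0, so the root lies in [4, 5]
p(4.5) = 3.125 > 0, so the root lies in [4, 4.5]
p(4.25) = -2.484375 < 0, so the root lies in [4.25, 4.5]
p(4.375) = 0.1777 > 0, so the root lies in [4.25, 4.375]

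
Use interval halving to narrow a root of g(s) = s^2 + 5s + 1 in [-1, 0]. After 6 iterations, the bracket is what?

s = -0.5 gives g = -1.25, negative; keep [-0.5, 0]
s = -0.25 gives g = -0.1875, negative; keep [-0.25, 0]
s = -0.125 gives g = 0.390625, positive; keep [-0.25, -0.125]
s = -0.1875 gives g = 0.0977, positive; keep [-0.25, -0.1875]
s = -0.21875 gives g = -0.0459, negative; keep [-0.21875, -0.1875]
s = -0.203125 gives g = 0.0256, positive; keep [-0.21875, -0.203125]

[-0.21875, -0.203125]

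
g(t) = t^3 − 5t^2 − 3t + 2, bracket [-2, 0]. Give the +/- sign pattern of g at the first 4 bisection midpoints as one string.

-+++

midpoint -1: g = -1 < 0 → [-1, 0]
midpoint -0.5: g = 2.125 > 0 → [-1, -0.5]
midpoint -0.75: g = 1.015625 > 0 → [-1, -0.75]
midpoint -0.875: g = 0.127 > 0 → [-1, -0.875]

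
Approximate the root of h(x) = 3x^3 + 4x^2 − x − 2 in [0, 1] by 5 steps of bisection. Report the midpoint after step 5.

h(0.5) = -1.125 < 0, so the root lies in [0.5, 1]
h(0.75) = 0.765625 > 0, so the root lies in [0.5, 0.75]
h(0.625) = -0.330078 < 0, so the root lies in [0.625, 0.75]
h(0.6875) = 0.178 > 0, so the root lies in [0.625, 0.6875]
h(0.65625) = -0.0857 < 0, so the root lies in [0.65625, 0.6875]

0.65625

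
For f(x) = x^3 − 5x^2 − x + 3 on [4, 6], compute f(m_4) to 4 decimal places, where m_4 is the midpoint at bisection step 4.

m = 5, f(m) = -2 (−); new bracket [5, 6]
m = 5.5, f(m) = 12.625 (+); new bracket [5, 5.5]
m = 5.25, f(m) = 4.640625 (+); new bracket [5, 5.25]
m = 5.125, f(m) = 1.1582 (+); new bracket [5, 5.125]

1.1582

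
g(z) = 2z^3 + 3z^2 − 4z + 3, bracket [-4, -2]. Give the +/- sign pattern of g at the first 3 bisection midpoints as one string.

z = -3 gives g = -12, negative; keep [-3, -2]
z = -2.5 gives g = 0.5, positive; keep [-3, -2.5]
z = -2.75 gives g = -4.90625, negative; keep [-2.75, -2.5]

-+-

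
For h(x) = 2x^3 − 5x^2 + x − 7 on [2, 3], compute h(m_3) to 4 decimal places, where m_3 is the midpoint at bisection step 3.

x = 2.5 gives h = -4.5, negative; keep [2.5, 3]
x = 2.75 gives h = -0.46875, negative; keep [2.75, 3]
x = 2.875 gives h = 2.074219, positive; keep [2.75, 2.875]

2.0742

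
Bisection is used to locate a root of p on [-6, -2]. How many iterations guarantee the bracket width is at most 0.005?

Width after n steps is 4/2^n. Need 2^n ≥ 4/0.005 = 800.
2^9 = 512 < 800 ≤ 2^10 = 1024, so n = 10.

10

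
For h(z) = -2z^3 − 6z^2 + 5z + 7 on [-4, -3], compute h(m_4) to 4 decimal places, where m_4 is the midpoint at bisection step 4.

z = -3.5 gives h = 1.75, positive; keep [-3.5, -3]
z = -3.25 gives h = -3.96875, negative; keep [-3.5, -3.25]
z = -3.375 gives h = -1.332031, negative; keep [-3.5, -3.375]
z = -3.4375 gives h = 0.1519, positive; keep [-3.4375, -3.375]

0.1519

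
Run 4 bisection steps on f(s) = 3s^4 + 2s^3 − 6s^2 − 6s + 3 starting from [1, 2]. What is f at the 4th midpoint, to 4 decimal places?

midpoint 1.5: f = 2.4375 > 0 → [1, 1.5]
midpoint 1.25: f = -2.644531 < 0 → [1.25, 1.5]
midpoint 1.375: f = -0.671143 < 0 → [1.375, 1.5]
midpoint 1.4375: f = 0.7276 > 0 → [1.375, 1.4375]

0.7276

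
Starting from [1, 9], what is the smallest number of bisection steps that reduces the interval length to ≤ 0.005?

11

Width after n steps is 8/2^n. Need 2^n ≥ 8/0.005 = 1600.
2^10 = 1024 < 1600 ≤ 2^11 = 2048, so n = 11.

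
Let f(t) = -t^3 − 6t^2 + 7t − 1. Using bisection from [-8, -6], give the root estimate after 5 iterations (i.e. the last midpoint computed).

-7.0625

midpoint -7: f = -1 < 0 → [-8, -7]
midpoint -7.5: f = 30.875 > 0 → [-7.5, -7]
midpoint -7.25: f = 13.953125 > 0 → [-7.25, -7]
midpoint -7.125: f = 6.2363 > 0 → [-7.125, -7]
midpoint -7.0625: f = 2.5588 > 0 → [-7.0625, -7]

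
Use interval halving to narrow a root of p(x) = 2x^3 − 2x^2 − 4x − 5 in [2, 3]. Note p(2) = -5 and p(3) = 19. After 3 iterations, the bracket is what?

m = 2.5, p(m) = 3.75 (+); new bracket [2, 2.5]
m = 2.25, p(m) = -1.34375 (−); new bracket [2.25, 2.5]
m = 2.375, p(m) = 1.011719 (+); new bracket [2.25, 2.375]

[2.25, 2.375]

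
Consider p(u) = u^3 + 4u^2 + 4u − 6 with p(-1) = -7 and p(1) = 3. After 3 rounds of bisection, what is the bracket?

[0.75, 1]

p(0) = -6 < 0, so the root lies in [0, 1]
p(0.5) = -2.875 < 0, so the root lies in [0.5, 1]
p(0.75) = -0.328125 < 0, so the root lies in [0.75, 1]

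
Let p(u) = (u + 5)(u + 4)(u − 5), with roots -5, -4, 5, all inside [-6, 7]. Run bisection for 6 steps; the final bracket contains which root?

p(0.5) = -111.375 < 0, so the root lies in [0.5, 7]
p(3.75) = -84.765625 < 0, so the root lies in [3.75, 7]
p(5.375) = 36.474609 > 0, so the root lies in [3.75, 5.375]
p(4.5625) = -35.822 < 0, so the root lies in [4.5625, 5.375]
p(4.96875) = -2.794 < 0, so the root lies in [4.96875, 5.375]
p(5.171875) = 16.0351 > 0, so the root lies in [4.96875, 5.171875]

5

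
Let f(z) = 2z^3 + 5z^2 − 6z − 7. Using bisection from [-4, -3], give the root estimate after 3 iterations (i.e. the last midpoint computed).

-3.125

f(-3.5) = -10.5 < 0, so the root lies in [-3.5, -3]
f(-3.25) = -3.34375 < 0, so the root lies in [-3.25, -3]
f(-3.125) = -0.457031 < 0, so the root lies in [-3.125, -3]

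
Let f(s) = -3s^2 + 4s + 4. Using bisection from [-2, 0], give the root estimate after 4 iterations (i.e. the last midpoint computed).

m = -1, f(m) = -3 (−); new bracket [-1, 0]
m = -0.5, f(m) = 1.25 (+); new bracket [-1, -0.5]
m = -0.75, f(m) = -0.6875 (−); new bracket [-0.75, -0.5]
m = -0.625, f(m) = 0.3281 (+); new bracket [-0.75, -0.625]

-0.625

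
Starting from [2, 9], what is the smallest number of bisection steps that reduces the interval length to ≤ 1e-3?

13

Width after n steps is 7/2^n. Need 2^n ≥ 7/1e-3 = 7000.
2^12 = 4096 < 7000 ≤ 2^13 = 8192, so n = 13.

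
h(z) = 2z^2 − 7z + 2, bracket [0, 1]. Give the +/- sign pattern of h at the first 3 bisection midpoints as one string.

midpoint 0.5: h = -1 < 0 → [0, 0.5]
midpoint 0.25: h = 0.375 > 0 → [0.25, 0.5]
midpoint 0.375: h = -0.34375 < 0 → [0.25, 0.375]

-+-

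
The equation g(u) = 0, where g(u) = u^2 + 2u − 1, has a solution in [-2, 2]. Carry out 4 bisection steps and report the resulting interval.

[0.25, 0.5]

midpoint 0: g = -1 < 0 → [0, 2]
midpoint 1: g = 2 > 0 → [0, 1]
midpoint 0.5: g = 0.25 > 0 → [0, 0.5]
midpoint 0.25: g = -0.4375 < 0 → [0.25, 0.5]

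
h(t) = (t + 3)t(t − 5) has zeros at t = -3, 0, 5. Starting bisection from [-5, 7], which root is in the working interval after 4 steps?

midpoint 1: h = -16 < 0 → [1, 7]
midpoint 4: h = -28 < 0 → [4, 7]
midpoint 5.5: h = 23.375 > 0 → [4, 5.5]
midpoint 4.75: h = -9.2031 < 0 → [4.75, 5.5]

5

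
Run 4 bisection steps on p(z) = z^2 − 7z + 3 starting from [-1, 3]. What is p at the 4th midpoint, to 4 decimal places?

z = 1 gives p = -3, negative; keep [-1, 1]
z = 0 gives p = 3, positive; keep [0, 1]
z = 0.5 gives p = -0.25, negative; keep [0, 0.5]
z = 0.25 gives p = 1.3125, positive; keep [0.25, 0.5]

1.3125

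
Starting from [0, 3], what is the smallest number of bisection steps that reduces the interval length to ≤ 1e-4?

15

Width after n steps is 3/2^n. Need 2^n ≥ 3/1e-4 = 30000.
2^14 = 16384 < 30000 ≤ 2^15 = 32768, so n = 15.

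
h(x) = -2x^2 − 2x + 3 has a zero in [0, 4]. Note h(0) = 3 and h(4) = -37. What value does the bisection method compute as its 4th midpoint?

0.75

midpoint 2: h = -9 < 0 → [0, 2]
midpoint 1: h = -1 < 0 → [0, 1]
midpoint 0.5: h = 1.5 > 0 → [0.5, 1]
midpoint 0.75: h = 0.375 > 0 → [0.75, 1]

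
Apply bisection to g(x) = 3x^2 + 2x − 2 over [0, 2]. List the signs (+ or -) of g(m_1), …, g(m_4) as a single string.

+-++

x = 1 gives g = 3, positive; keep [0, 1]
x = 0.5 gives g = -0.25, negative; keep [0.5, 1]
x = 0.75 gives g = 1.1875, positive; keep [0.5, 0.75]
x = 0.625 gives g = 0.4219, positive; keep [0.5, 0.625]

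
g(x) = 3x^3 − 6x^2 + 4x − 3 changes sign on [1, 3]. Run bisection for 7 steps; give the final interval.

midpoint 2: g = 5 > 0 → [1, 2]
midpoint 1.5: g = -0.375 < 0 → [1.5, 2]
midpoint 1.75: g = 1.703125 > 0 → [1.5, 1.75]
midpoint 1.625: g = 0.5293 > 0 → [1.5, 1.625]
midpoint 1.5625: g = 0.0457 > 0 → [1.5, 1.5625]
midpoint 1.53125: g = -0.1723 < 0 → [1.53125, 1.5625]
midpoint 1.546875: g = -0.0652 < 0 → [1.546875, 1.5625]

[1.546875, 1.5625]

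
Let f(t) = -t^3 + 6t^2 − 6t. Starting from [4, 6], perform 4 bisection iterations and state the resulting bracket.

[4.625, 4.75]

m = 5, f(m) = -5 (−); new bracket [4, 5]
m = 4.5, f(m) = 3.375 (+); new bracket [4.5, 5]
m = 4.75, f(m) = -0.296875 (−); new bracket [4.5, 4.75]
m = 4.625, f(m) = 1.6621 (+); new bracket [4.625, 4.75]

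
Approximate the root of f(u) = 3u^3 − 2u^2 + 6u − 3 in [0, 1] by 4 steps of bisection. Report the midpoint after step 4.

u = 0.5 gives f = -0.125, negative; keep [0.5, 1]
u = 0.75 gives f = 1.640625, positive; keep [0.5, 0.75]
u = 0.625 gives f = 0.701172, positive; keep [0.5, 0.625]
u = 0.5625 gives f = 0.2761, positive; keep [0.5, 0.5625]

0.5625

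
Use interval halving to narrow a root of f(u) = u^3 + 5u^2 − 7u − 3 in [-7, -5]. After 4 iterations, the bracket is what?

f(-6) = 3 > 0, so the root lies in [-7, -6]
f(-6.5) = -20.875 < 0, so the root lies in [-6.5, -6]
f(-6.25) = -8.078125 < 0, so the root lies in [-6.25, -6]
f(-6.125) = -2.3301 < 0, so the root lies in [-6.125, -6]

[-6.125, -6]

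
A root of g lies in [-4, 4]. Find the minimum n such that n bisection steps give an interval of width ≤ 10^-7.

27

Width after n steps is 8/2^n. Need 2^n ≥ 8/10^-7 = 80000000.
2^26 = 67108864 < 80000000 ≤ 2^27 = 134217728, so n = 27.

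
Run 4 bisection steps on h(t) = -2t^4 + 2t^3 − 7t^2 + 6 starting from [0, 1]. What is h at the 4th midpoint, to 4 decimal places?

-0.0493

h(0.5) = 4.375 > 0, so the root lies in [0.5, 1]
h(0.75) = 2.273438 > 0, so the root lies in [0.75, 1]
h(0.875) = 0.808105 > 0, so the root lies in [0.875, 1]
h(0.9375) = -0.0493 < 0, so the root lies in [0.875, 0.9375]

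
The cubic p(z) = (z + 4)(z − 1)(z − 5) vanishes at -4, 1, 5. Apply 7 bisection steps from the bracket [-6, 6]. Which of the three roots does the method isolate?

-4

m = 0, p(m) = 20 (+); new bracket [-6, 0]
m = -3, p(m) = 32 (+); new bracket [-6, -3]
m = -4.5, p(m) = -26.125 (−); new bracket [-4.5, -3]
m = -3.75, p(m) = 10.3906 (+); new bracket [-4.5, -3.75]
m = -4.125, p(m) = -5.8457 (−); new bracket [-4.125, -3.75]
m = -3.9375, p(m) = 2.7581 (+); new bracket [-4.125, -3.9375]
m = -4.03125, p(m) = -1.42 (−); new bracket [-4.03125, -3.9375]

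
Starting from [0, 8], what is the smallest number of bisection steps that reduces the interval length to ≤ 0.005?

Width after n steps is 8/2^n. Need 2^n ≥ 8/0.005 = 1600.
2^10 = 1024 < 1600 ≤ 2^11 = 2048, so n = 11.

11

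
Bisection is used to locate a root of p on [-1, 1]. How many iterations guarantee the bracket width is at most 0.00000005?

Width after n steps is 2/2^n. Need 2^n ≥ 2/0.00000005 = 40000000.
2^25 = 33554432 < 40000000 ≤ 2^26 = 67108864, so n = 26.

26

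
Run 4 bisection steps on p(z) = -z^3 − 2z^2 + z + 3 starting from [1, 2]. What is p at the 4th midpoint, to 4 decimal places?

-0.3074

p(1.5) = -3.375 < 0, so the root lies in [1, 1.5]
p(1.25) = -0.828125 < 0, so the root lies in [1, 1.25]
p(1.125) = 0.169922 > 0, so the root lies in [1.125, 1.25]
p(1.1875) = -0.3074 < 0, so the root lies in [1.125, 1.1875]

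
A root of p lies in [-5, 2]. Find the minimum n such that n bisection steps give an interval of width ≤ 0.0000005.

Width after n steps is 7/2^n. Need 2^n ≥ 7/0.0000005 = 14000000.
2^23 = 8388608 < 14000000 ≤ 2^24 = 16777216, so n = 24.

24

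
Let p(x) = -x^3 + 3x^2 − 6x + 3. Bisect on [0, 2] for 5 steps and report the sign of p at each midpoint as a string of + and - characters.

x = 1 gives p = -1, negative; keep [0, 1]
x = 0.5 gives p = 0.625, positive; keep [0.5, 1]
x = 0.75 gives p = -0.234375, negative; keep [0.5, 0.75]
x = 0.625 gives p = 0.1777, positive; keep [0.625, 0.75]
x = 0.6875 gives p = -0.032, negative; keep [0.625, 0.6875]

-+-+-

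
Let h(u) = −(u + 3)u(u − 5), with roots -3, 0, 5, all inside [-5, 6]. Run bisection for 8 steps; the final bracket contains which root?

5

h(0.5) = 7.875 > 0, so the root lies in [0.5, 6]
h(3.25) = 35.546875 > 0, so the root lies in [3.25, 6]
h(4.625) = 13.224609 > 0, so the root lies in [4.625, 6]
h(5.3125) = -13.8 < 0, so the root lies in [4.625, 5.3125]
h(4.96875) = 1.2373 > 0, so the root lies in [4.96875, 5.3125]
h(5.140625) = -5.8849 < 0, so the root lies in [4.96875, 5.140625]
h(5.0546875) = -2.2265 < 0, so the root lies in [4.96875, 5.0546875]
h(5.01171875) = -0.4705 < 0, so the root lies in [4.96875, 5.01171875]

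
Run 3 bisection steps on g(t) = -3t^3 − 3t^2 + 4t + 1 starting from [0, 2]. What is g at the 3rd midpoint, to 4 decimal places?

g(1) = -1 < 0, so the root lies in [0, 1]
g(0.5) = 1.875 > 0, so the root lies in [0.5, 1]
g(0.75) = 1.046875 > 0, so the root lies in [0.75, 1]

1.0469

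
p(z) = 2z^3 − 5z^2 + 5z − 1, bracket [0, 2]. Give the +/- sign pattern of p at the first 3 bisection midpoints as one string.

++-

m = 1, p(m) = 1 (+); new bracket [0, 1]
m = 0.5, p(m) = 0.5 (+); new bracket [0, 0.5]
m = 0.25, p(m) = -0.03125 (−); new bracket [0.25, 0.5]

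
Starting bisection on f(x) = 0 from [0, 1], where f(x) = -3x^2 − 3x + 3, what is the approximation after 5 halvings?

0.59375

midpoint 0.5: f = 0.75 > 0 → [0.5, 1]
midpoint 0.75: f = -0.9375 < 0 → [0.5, 0.75]
midpoint 0.625: f = -0.046875 < 0 → [0.5, 0.625]
midpoint 0.5625: f = 0.3633 > 0 → [0.5625, 0.625]
midpoint 0.59375: f = 0.1611 > 0 → [0.59375, 0.625]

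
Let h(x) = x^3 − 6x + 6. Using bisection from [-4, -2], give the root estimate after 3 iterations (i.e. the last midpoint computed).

-2.75

h(-3) = -3 < 0, so the root lies in [-3, -2]
h(-2.5) = 5.375 > 0, so the root lies in [-3, -2.5]
h(-2.75) = 1.703125 > 0, so the root lies in [-3, -2.75]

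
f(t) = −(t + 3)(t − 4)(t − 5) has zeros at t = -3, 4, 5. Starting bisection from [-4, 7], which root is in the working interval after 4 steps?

-3

f(1.5) = -39.375 < 0, so the root lies in [-4, 1.5]
f(-1.25) = -57.421875 < 0, so the root lies in [-4, -1.25]
f(-2.625) = -18.943359 < 0, so the root lies in [-4, -2.625]
f(-3.3125) = 18.9954 > 0, so the root lies in [-3.3125, -2.625]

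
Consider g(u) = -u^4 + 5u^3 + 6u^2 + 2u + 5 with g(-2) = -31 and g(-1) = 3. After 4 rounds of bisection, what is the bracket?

u = -1.5 gives g = -6.4375, negative; keep [-1.5, -1]
u = -1.25 gives g = -0.332031, negative; keep [-1.25, -1]
u = -1.125 gives g = 1.622803, positive; keep [-1.25, -1.125]
u = -1.1875 gives g = 0.7246, positive; keep [-1.25, -1.1875]

[-1.25, -1.1875]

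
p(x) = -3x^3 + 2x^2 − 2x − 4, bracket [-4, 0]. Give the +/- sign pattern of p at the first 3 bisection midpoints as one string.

++-

x = -2 gives p = 32, positive; keep [-2, 0]
x = -1 gives p = 3, positive; keep [-1, 0]
x = -0.5 gives p = -2.125, negative; keep [-1, -0.5]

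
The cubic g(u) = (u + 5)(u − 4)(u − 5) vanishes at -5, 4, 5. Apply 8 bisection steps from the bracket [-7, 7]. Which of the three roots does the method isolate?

g(0) = 100 > 0, so the root lies in [-7, 0]
g(-3.5) = 95.625 > 0, so the root lies in [-7, -3.5]
g(-5.25) = -23.703125 < 0, so the root lies in [-5.25, -3.5]
g(-4.375) = 49.0723 > 0, so the root lies in [-5.25, -4.375]
g(-4.8125) = 16.2136 > 0, so the root lies in [-5.25, -4.8125]
g(-5.03125) = -2.8311 < 0, so the root lies in [-5.03125, -4.8125]
g(-4.921875) = 6.9158 > 0, so the root lies in [-5.03125, -4.921875]
g(-4.9765625) = 2.099 > 0, so the root lies in [-5.03125, -4.9765625]

-5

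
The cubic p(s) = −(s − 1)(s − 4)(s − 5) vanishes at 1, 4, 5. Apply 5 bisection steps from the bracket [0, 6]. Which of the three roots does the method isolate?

midpoint 3: p = -4 < 0 → [0, 3]
midpoint 1.5: p = -4.375 < 0 → [0, 1.5]
midpoint 0.75: p = 3.453125 > 0 → [0.75, 1.5]
midpoint 1.125: p = -1.3926 < 0 → [0.75, 1.125]
midpoint 0.9375: p = 0.7776 > 0 → [0.9375, 1.125]

1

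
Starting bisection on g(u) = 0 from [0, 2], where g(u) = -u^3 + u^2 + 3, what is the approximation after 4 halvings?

midpoint 1: g = 3 > 0 → [1, 2]
midpoint 1.5: g = 1.875 > 0 → [1.5, 2]
midpoint 1.75: g = 0.703125 > 0 → [1.75, 2]
midpoint 1.875: g = -0.0762 < 0 → [1.75, 1.875]

1.875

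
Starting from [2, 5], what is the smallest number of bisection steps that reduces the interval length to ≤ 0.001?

Width after n steps is 3/2^n. Need 2^n ≥ 3/0.001 = 3000.
2^11 = 2048 < 3000 ≤ 2^12 = 4096, so n = 12.

12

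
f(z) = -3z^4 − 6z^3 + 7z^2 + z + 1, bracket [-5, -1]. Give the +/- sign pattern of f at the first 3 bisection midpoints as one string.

midpoint -3: f = -20 < 0 → [-3, -1]
midpoint -2: f = 27 > 0 → [-3, -2]
midpoint -2.5: f = 18.8125 > 0 → [-3, -2.5]

-++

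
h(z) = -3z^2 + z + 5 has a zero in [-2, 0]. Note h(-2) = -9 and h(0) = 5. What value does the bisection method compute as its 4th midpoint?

midpoint -1: h = 1 > 0 → [-2, -1]
midpoint -1.5: h = -3.25 < 0 → [-1.5, -1]
midpoint -1.25: h = -0.9375 < 0 → [-1.25, -1]
midpoint -1.125: h = 0.0781 > 0 → [-1.25, -1.125]

-1.125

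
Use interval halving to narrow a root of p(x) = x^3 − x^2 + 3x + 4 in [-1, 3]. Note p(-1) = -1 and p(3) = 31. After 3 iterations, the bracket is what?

[-1, -0.5]

midpoint 1: p = 7 > 0 → [-1, 1]
midpoint 0: p = 4 > 0 → [-1, 0]
midpoint -0.5: p = 2.125 > 0 → [-1, -0.5]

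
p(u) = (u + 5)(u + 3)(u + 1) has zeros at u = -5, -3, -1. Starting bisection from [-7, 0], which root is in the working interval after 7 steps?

u = -3.5 gives p = 1.875, positive; keep [-7, -3.5]
u = -5.25 gives p = -2.390625, negative; keep [-5.25, -3.5]
u = -4.375 gives p = 2.900391, positive; keep [-5.25, -4.375]
u = -4.8125 gives p = 1.2957, positive; keep [-5.25, -4.8125]
u = -5.03125 gives p = -0.2559, negative; keep [-5.03125, -4.8125]
u = -4.921875 gives p = 0.5889, positive; keep [-5.03125, -4.921875]
u = -4.9765625 gives p = 0.1842, positive; keep [-5.03125, -4.9765625]

-5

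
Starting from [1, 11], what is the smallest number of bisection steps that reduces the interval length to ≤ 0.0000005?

Width after n steps is 10/2^n. Need 2^n ≥ 10/0.0000005 = 20000000.
2^24 = 16777216 < 20000000 ≤ 2^25 = 33554432, so n = 25.

25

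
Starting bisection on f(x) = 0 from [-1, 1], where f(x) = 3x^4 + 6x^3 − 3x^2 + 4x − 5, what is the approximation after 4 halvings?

m = 0, f(m) = -5 (−); new bracket [0, 1]
m = 0.5, f(m) = -2.8125 (−); new bracket [0.5, 1]
m = 0.75, f(m) = -0.207031 (−); new bracket [0.75, 1]
m = 0.875, f(m) = 1.9812 (+); new bracket [0.75, 0.875]

0.875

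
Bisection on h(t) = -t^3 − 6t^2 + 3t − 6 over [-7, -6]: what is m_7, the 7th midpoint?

t = -6.5 gives h = -4.375, negative; keep [-7, -6.5]
t = -6.75 gives h = 7.921875, positive; keep [-6.75, -6.5]
t = -6.625 gives h = 1.556641, positive; keep [-6.625, -6.5]
t = -6.5625 gives h = -1.4626, negative; keep [-6.625, -6.5625]
t = -6.59375 gives h = 0.0335, positive; keep [-6.59375, -6.5625]
t = -6.578125 gives h = -0.7179, negative; keep [-6.59375, -6.578125]
t = -6.5859375 gives h = -0.343, negative; keep [-6.59375, -6.5859375]

-6.5859375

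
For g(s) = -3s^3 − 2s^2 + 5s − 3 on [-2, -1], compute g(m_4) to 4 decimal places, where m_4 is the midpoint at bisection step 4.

m = -1.5, g(m) = -4.875 (−); new bracket [-2, -1.5]
m = -1.75, g(m) = -1.796875 (−); new bracket [-2, -1.75]
m = -1.875, g(m) = 0.369141 (+); new bracket [-1.875, -1.75]
m = -1.8125, g(m) = -0.7698 (−); new bracket [-1.875, -1.8125]

-0.7698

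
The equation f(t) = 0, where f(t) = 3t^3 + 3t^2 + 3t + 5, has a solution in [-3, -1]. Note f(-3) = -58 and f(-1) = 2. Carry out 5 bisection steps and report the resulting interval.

[-1.3125, -1.25]

t = -2 gives f = -13, negative; keep [-2, -1]
t = -1.5 gives f = -2.875, negative; keep [-1.5, -1]
t = -1.25 gives f = 0.078125, positive; keep [-1.5, -1.25]
t = -1.375 gives f = -1.252, negative; keep [-1.375, -1.25]
t = -1.3125 gives f = -0.5525, negative; keep [-1.3125, -1.25]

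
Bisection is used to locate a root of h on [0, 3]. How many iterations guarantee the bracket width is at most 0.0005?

13

Width after n steps is 3/2^n. Need 2^n ≥ 3/0.0005 = 6000.
2^12 = 4096 < 6000 ≤ 2^13 = 8192, so n = 13.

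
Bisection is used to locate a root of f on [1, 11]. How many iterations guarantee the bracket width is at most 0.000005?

Width after n steps is 10/2^n. Need 2^n ≥ 10/0.000005 = 2000000.
2^20 = 1048576 < 2000000 ≤ 2^21 = 2097152, so n = 21.

21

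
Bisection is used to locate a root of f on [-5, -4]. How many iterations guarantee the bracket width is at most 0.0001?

14

Width after n steps is 1/2^n. Need 2^n ≥ 1/0.0001 = 10000.
2^13 = 8192 < 10000 ≤ 2^14 = 16384, so n = 14.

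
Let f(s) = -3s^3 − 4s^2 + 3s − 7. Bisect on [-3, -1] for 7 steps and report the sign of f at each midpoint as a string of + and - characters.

-++----

midpoint -2: f = -5 < 0 → [-3, -2]
midpoint -2.5: f = 7.375 > 0 → [-2.5, -2]
midpoint -2.25: f = 0.171875 > 0 → [-2.25, -2]
midpoint -2.125: f = -2.6504 < 0 → [-2.25, -2.125]
midpoint -2.1875: f = -1.3005 < 0 → [-2.25, -2.1875]
midpoint -2.21875: f = -0.5799 < 0 → [-2.25, -2.21875]
midpoint -2.234375: f = -0.208 < 0 → [-2.25, -2.234375]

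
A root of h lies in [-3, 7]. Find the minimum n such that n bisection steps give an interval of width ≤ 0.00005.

Width after n steps is 10/2^n. Need 2^n ≥ 10/0.00005 = 200000.
2^17 = 131072 < 200000 ≤ 2^18 = 262144, so n = 18.

18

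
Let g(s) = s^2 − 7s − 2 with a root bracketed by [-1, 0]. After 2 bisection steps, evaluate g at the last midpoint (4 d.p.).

midpoint -0.5: g = 1.75 > 0 → [-0.5, 0]
midpoint -0.25: g = -0.1875 < 0 → [-0.5, -0.25]

-0.1875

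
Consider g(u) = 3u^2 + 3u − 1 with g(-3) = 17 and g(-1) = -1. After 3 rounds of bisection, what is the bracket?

[-1.5, -1.25]

m = -2, g(m) = 5 (+); new bracket [-2, -1]
m = -1.5, g(m) = 1.25 (+); new bracket [-1.5, -1]
m = -1.25, g(m) = -0.0625 (−); new bracket [-1.5, -1.25]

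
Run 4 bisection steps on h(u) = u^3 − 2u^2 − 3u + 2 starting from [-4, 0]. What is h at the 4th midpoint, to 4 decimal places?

0.6719

u = -2 gives h = -8, negative; keep [-2, 0]
u = -1 gives h = 2, positive; keep [-2, -1]
u = -1.5 gives h = -1.375, negative; keep [-1.5, -1]
u = -1.25 gives h = 0.6719, positive; keep [-1.5, -1.25]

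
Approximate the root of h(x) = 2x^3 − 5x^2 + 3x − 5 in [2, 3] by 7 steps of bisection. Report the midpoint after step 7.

x = 2.5 gives h = 2.5, positive; keep [2, 2.5]
x = 2.25 gives h = -0.78125, negative; keep [2.25, 2.5]
x = 2.375 gives h = 0.714844, positive; keep [2.25, 2.375]
x = 2.3125 gives h = -0.0679, negative; keep [2.3125, 2.375]
x = 2.34375 gives h = 0.3146, positive; keep [2.3125, 2.34375]
x = 2.328125 gives h = 0.1212, positive; keep [2.3125, 2.328125]
x = 2.3203125 gives h = 0.0261, positive; keep [2.3125, 2.3203125]

2.3203125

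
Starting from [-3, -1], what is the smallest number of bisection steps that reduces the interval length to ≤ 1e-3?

11

Width after n steps is 2/2^n. Need 2^n ≥ 2/1e-3 = 2000.
2^10 = 1024 < 2000 ≤ 2^11 = 2048, so n = 11.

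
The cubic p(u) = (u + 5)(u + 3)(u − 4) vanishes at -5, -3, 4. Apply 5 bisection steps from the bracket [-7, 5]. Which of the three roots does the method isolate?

4

m = -1, p(m) = -40 (−); new bracket [-1, 5]
m = 2, p(m) = -70 (−); new bracket [2, 5]
m = 3.5, p(m) = -27.625 (−); new bracket [3.5, 5]
m = 4.25, p(m) = 16.7656 (+); new bracket [3.5, 4.25]
m = 3.875, p(m) = -7.627 (−); new bracket [3.875, 4.25]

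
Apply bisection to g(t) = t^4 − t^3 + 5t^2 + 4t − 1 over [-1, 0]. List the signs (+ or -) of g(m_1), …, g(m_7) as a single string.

--++---

t = -0.5 gives g = -1.5625, negative; keep [-1, -0.5]
t = -0.75 gives g = -0.449219, negative; keep [-1, -0.75]
t = -0.875 gives g = 0.584229, positive; keep [-0.875, -0.75]
t = -0.8125 gives g = 0.023, positive; keep [-0.8125, -0.75]
t = -0.78125 gives g = -0.2239, negative; keep [-0.8125, -0.78125]
t = -0.796875 gives g = -0.1032, negative; keep [-0.8125, -0.796875]
t = -0.8046875 gives g = -0.0408, negative; keep [-0.8125, -0.8046875]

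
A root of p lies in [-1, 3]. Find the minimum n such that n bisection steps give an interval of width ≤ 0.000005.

Width after n steps is 4/2^n. Need 2^n ≥ 4/0.000005 = 800000.
2^19 = 524288 < 800000 ≤ 2^20 = 1048576, so n = 20.

20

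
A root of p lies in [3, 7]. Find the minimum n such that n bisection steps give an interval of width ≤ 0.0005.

Width after n steps is 4/2^n. Need 2^n ≥ 4/0.0005 = 8000.
2^12 = 4096 < 8000 ≤ 2^13 = 8192, so n = 13.

13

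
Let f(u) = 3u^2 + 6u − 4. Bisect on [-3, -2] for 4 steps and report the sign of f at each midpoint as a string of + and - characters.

-+++

m = -2.5, f(m) = -0.25 (−); new bracket [-3, -2.5]
m = -2.75, f(m) = 2.1875 (+); new bracket [-2.75, -2.5]
m = -2.625, f(m) = 0.921875 (+); new bracket [-2.625, -2.5]
m = -2.5625, f(m) = 0.3242 (+); new bracket [-2.5625, -2.5]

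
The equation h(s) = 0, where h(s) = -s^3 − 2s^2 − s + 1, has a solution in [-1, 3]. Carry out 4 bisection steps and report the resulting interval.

[0.25, 0.5]

h(1) = -3 < 0, so the root lies in [-1, 1]
h(0) = 1 > 0, so the root lies in [0, 1]
h(0.5) = -0.125 < 0, so the root lies in [0, 0.5]
h(0.25) = 0.6094 > 0, so the root lies in [0.25, 0.5]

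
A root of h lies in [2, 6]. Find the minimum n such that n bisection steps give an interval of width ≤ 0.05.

Width after n steps is 4/2^n. Need 2^n ≥ 4/0.05 = 80.
2^6 = 64 < 80 ≤ 2^7 = 128, so n = 7.

7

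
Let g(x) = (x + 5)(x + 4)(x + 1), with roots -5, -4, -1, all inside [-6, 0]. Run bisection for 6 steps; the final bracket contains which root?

g(-3) = -4 < 0, so the root lies in [-3, 0]
g(-1.5) = -4.375 < 0, so the root lies in [-1.5, 0]
g(-0.75) = 3.453125 > 0, so the root lies in [-1.5, -0.75]
g(-1.125) = -1.3926 < 0, so the root lies in [-1.125, -0.75]
g(-0.9375) = 0.7776 > 0, so the root lies in [-1.125, -0.9375]
g(-1.03125) = -0.3682 < 0, so the root lies in [-1.03125, -0.9375]

-1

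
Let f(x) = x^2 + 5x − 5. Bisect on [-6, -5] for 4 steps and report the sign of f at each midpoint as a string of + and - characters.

midpoint -5.5: f = -2.25 < 0 → [-6, -5.5]
midpoint -5.75: f = -0.6875 < 0 → [-6, -5.75]
midpoint -5.875: f = 0.140625 > 0 → [-5.875, -5.75]
midpoint -5.8125: f = -0.2773 < 0 → [-5.875, -5.8125]

--+-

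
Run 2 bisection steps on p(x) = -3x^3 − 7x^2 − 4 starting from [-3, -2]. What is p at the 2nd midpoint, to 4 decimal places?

5.4531

midpoint -2.5: p = -0.875 < 0 → [-3, -2.5]
midpoint -2.75: p = 5.453125 > 0 → [-2.75, -2.5]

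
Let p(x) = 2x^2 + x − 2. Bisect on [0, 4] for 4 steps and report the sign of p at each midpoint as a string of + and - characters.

p(2) = 8 > 0, so the root lies in [0, 2]
p(1) = 1 > 0, so the root lies in [0, 1]
p(0.5) = -1 < 0, so the root lies in [0.5, 1]
p(0.75) = -0.125 < 0, so the root lies in [0.75, 1]

++--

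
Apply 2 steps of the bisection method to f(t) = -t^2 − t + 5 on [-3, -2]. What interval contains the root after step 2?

t = -2.5 gives f = 1.25, positive; keep [-3, -2.5]
t = -2.75 gives f = 0.1875, positive; keep [-3, -2.75]

[-3, -2.75]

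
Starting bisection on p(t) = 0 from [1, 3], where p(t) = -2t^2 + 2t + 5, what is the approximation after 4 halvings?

2.125

t = 2 gives p = 1, positive; keep [2, 3]
t = 2.5 gives p = -2.5, negative; keep [2, 2.5]
t = 2.25 gives p = -0.625, negative; keep [2, 2.25]
t = 2.125 gives p = 0.2188, positive; keep [2.125, 2.25]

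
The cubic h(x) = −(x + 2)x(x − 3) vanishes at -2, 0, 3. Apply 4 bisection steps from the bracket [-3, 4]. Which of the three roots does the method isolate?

x = 0.5 gives h = 3.125, positive; keep [0.5, 4]
x = 2.25 gives h = 7.171875, positive; keep [2.25, 4]
x = 3.125 gives h = -2.001953, negative; keep [2.25, 3.125]
x = 2.6875 gives h = 3.9368, positive; keep [2.6875, 3.125]

3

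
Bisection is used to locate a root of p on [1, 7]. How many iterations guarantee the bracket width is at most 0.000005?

Width after n steps is 6/2^n. Need 2^n ≥ 6/0.000005 = 1200000.
2^20 = 1048576 < 1200000 ≤ 2^21 = 2097152, so n = 21.

21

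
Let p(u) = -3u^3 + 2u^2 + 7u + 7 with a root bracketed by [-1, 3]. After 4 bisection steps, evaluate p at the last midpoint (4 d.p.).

u = 1 gives p = 13, positive; keep [1, 3]
u = 2 gives p = 5, positive; keep [2, 3]
u = 2.5 gives p = -9.875, negative; keep [2, 2.5]
u = 2.25 gives p = -1.2969, negative; keep [2, 2.25]

-1.2969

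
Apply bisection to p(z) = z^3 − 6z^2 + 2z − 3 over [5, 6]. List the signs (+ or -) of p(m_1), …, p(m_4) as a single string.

z = 5.5 gives p = -7.125, negative; keep [5.5, 6]
z = 5.75 gives p = 0.234375, positive; keep [5.5, 5.75]
z = 5.625 gives p = -3.615234, negative; keep [5.625, 5.75]
z = 5.6875 gives p = -1.7336, negative; keep [5.6875, 5.75]

-+--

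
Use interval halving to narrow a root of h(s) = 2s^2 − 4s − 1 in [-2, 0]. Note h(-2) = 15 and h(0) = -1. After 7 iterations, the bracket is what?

[-0.234375, -0.21875]

s = -1 gives h = 5, positive; keep [-1, 0]
s = -0.5 gives h = 1.5, positive; keep [-0.5, 0]
s = -0.25 gives h = 0.125, positive; keep [-0.25, 0]
s = -0.125 gives h = -0.4688, negative; keep [-0.25, -0.125]
s = -0.1875 gives h = -0.1797, negative; keep [-0.25, -0.1875]
s = -0.21875 gives h = -0.0293, negative; keep [-0.25, -0.21875]
s = -0.234375 gives h = 0.0474, positive; keep [-0.234375, -0.21875]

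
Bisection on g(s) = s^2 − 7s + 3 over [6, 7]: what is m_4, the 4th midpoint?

s = 6.5 gives g = -0.25, negative; keep [6.5, 7]
s = 6.75 gives g = 1.3125, positive; keep [6.5, 6.75]
s = 6.625 gives g = 0.515625, positive; keep [6.5, 6.625]
s = 6.5625 gives g = 0.1289, positive; keep [6.5, 6.5625]

6.5625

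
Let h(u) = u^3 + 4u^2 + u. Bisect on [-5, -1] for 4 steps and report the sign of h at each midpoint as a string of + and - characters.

u = -3 gives h = 6, positive; keep [-5, -3]
u = -4 gives h = -4, negative; keep [-4, -3]
u = -3.5 gives h = 2.625, positive; keep [-4, -3.5]
u = -3.75 gives h = -0.2344, negative; keep [-3.75, -3.5]

+-+-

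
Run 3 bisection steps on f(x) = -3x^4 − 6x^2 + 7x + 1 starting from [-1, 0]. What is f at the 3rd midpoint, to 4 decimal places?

midpoint -0.5: f = -4.1875 < 0 → [-0.5, 0]
midpoint -0.25: f = -1.136719 < 0 → [-0.25, 0]
midpoint -0.125: f = 0.030518 > 0 → [-0.25, -0.125]

0.0305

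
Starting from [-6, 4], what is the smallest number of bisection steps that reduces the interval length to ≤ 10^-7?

Width after n steps is 10/2^n. Need 2^n ≥ 10/10^-7 = 100000000.
2^26 = 67108864 < 100000000 ≤ 2^27 = 134217728, so n = 27.

27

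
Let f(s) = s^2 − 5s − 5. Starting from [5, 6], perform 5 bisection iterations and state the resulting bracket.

midpoint 5.5: f = -2.25 < 0 → [5.5, 6]
midpoint 5.75: f = -0.6875 < 0 → [5.75, 6]
midpoint 5.875: f = 0.140625 > 0 → [5.75, 5.875]
midpoint 5.8125: f = -0.2773 < 0 → [5.8125, 5.875]
midpoint 5.84375: f = -0.0693 < 0 → [5.84375, 5.875]

[5.84375, 5.875]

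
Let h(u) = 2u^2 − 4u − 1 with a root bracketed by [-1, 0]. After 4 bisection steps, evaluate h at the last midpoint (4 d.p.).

u = -0.5 gives h = 1.5, positive; keep [-0.5, 0]
u = -0.25 gives h = 0.125, positive; keep [-0.25, 0]
u = -0.125 gives h = -0.46875, negative; keep [-0.25, -0.125]
u = -0.1875 gives h = -0.1797, negative; keep [-0.25, -0.1875]

-0.1797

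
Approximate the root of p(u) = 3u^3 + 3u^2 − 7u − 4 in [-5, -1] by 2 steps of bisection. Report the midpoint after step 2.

-2

u = -3 gives p = -37, negative; keep [-3, -1]
u = -2 gives p = -2, negative; keep [-2, -1]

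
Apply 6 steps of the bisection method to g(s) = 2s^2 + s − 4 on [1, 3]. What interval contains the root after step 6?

midpoint 2: g = 6 > 0 → [1, 2]
midpoint 1.5: g = 2 > 0 → [1, 1.5]
midpoint 1.25: g = 0.375 > 0 → [1, 1.25]
midpoint 1.125: g = -0.3438 < 0 → [1.125, 1.25]
midpoint 1.1875: g = 0.0078 > 0 → [1.125, 1.1875]
midpoint 1.15625: g = -0.1699 < 0 → [1.15625, 1.1875]

[1.15625, 1.1875]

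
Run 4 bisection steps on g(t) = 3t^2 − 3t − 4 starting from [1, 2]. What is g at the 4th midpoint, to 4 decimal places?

midpoint 1.5: g = -1.75 < 0 → [1.5, 2]
midpoint 1.75: g = -0.0625 < 0 → [1.75, 2]
midpoint 1.875: g = 0.921875 > 0 → [1.75, 1.875]
midpoint 1.8125: g = 0.418 > 0 → [1.75, 1.8125]

0.4180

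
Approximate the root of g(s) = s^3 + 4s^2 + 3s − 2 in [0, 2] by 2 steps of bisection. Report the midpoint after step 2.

0.5

s = 1 gives g = 6, positive; keep [0, 1]
s = 0.5 gives g = 0.625, positive; keep [0, 0.5]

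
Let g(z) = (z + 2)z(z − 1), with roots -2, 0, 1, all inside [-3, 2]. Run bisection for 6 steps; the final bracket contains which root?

z = -0.5 gives g = 1.125, positive; keep [-3, -0.5]
z = -1.75 gives g = 1.203125, positive; keep [-3, -1.75]
z = -2.375 gives g = -3.005859, negative; keep [-2.375, -1.75]
z = -2.0625 gives g = -0.3948, negative; keep [-2.0625, -1.75]
z = -1.90625 gives g = 0.5194, positive; keep [-2.0625, -1.90625]
z = -1.984375 gives g = 0.0925, positive; keep [-2.0625, -1.984375]

-2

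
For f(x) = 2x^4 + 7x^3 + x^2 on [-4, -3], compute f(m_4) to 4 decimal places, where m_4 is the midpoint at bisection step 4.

-2.6574

midpoint -3.5: f = 12.25 > 0 → [-3.5, -3]
midpoint -3.25: f = -6.601562 < 0 → [-3.5, -3.25]
midpoint -3.375: f = 1.779785 > 0 → [-3.375, -3.25]
midpoint -3.3125: f = -2.6574 < 0 → [-3.375, -3.3125]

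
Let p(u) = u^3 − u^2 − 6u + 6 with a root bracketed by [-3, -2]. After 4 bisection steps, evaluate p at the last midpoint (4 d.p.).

0.2014

m = -2.5, p(m) = -0.875 (−); new bracket [-2.5, -2]
m = -2.25, p(m) = 3.046875 (+); new bracket [-2.5, -2.25]
m = -2.375, p(m) = 1.212891 (+); new bracket [-2.5, -2.375]
m = -2.4375, p(m) = 0.2014 (+); new bracket [-2.5, -2.4375]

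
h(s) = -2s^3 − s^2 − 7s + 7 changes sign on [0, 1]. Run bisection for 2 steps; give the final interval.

[0.75, 1]

m = 0.5, h(m) = 3 (+); new bracket [0.5, 1]
m = 0.75, h(m) = 0.34375 (+); new bracket [0.75, 1]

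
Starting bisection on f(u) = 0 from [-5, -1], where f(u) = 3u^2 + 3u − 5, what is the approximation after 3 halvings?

-1.5

midpoint -3: f = 13 > 0 → [-3, -1]
midpoint -2: f = 1 > 0 → [-2, -1]
midpoint -1.5: f = -2.75 < 0 → [-2, -1.5]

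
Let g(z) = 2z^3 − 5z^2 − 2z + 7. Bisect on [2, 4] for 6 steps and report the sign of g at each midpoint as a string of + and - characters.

z = 3 gives g = 10, positive; keep [2, 3]
z = 2.5 gives g = 2, positive; keep [2, 2.5]
z = 2.25 gives g = -0.03125, negative; keep [2.25, 2.5]
z = 2.375 gives g = 0.8398, positive; keep [2.25, 2.375]
z = 2.3125 gives g = 0.3696, positive; keep [2.25, 2.3125]
z = 2.28125 gives g = 0.1607, positive; keep [2.25, 2.28125]

++-+++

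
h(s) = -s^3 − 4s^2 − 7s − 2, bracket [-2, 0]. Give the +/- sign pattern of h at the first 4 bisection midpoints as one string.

midpoint -1: h = 2 > 0 → [-1, 0]
midpoint -0.5: h = 0.625 > 0 → [-0.5, 0]
midpoint -0.25: h = -0.484375 < 0 → [-0.5, -0.25]
midpoint -0.375: h = 0.1152 > 0 → [-0.375, -0.25]

++-+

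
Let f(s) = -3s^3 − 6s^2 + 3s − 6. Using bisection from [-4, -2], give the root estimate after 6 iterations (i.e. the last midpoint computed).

-2.65625

m = -3, f(m) = 12 (+); new bracket [-3, -2]
m = -2.5, f(m) = -4.125 (−); new bracket [-3, -2.5]
m = -2.75, f(m) = 2.765625 (+); new bracket [-2.75, -2.5]
m = -2.625, f(m) = -0.9551 (−); new bracket [-2.75, -2.625]
m = -2.6875, f(m) = 0.8342 (+); new bracket [-2.6875, -2.625]
m = -2.65625, f(m) = -0.0779 (−); new bracket [-2.6875, -2.65625]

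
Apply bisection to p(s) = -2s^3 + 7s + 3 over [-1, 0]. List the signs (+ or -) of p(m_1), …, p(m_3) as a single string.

p(-0.5) = -0.25 < 0, so the root lies in [-0.5, 0]
p(-0.25) = 1.28125 > 0, so the root lies in [-0.5, -0.25]
p(-0.375) = 0.480469 > 0, so the root lies in [-0.5, -0.375]

-++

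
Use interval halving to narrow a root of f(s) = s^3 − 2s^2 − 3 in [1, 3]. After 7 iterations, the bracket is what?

m = 2, f(m) = -3 (−); new bracket [2, 3]
m = 2.5, f(m) = 0.125 (+); new bracket [2, 2.5]
m = 2.25, f(m) = -1.734375 (−); new bracket [2.25, 2.5]
m = 2.375, f(m) = -0.8848 (−); new bracket [2.375, 2.5]
m = 2.4375, f(m) = -0.4006 (−); new bracket [2.4375, 2.5]
m = 2.46875, f(m) = -0.1431 (−); new bracket [2.46875, 2.5]
m = 2.484375, f(m) = -0.0104 (−); new bracket [2.484375, 2.5]

[2.484375, 2.5]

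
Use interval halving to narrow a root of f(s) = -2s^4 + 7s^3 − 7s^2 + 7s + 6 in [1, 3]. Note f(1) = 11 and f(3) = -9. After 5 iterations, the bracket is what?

[2.8125, 2.875]

m = 2, f(m) = 16 (+); new bracket [2, 3]
m = 2.5, f(m) = 11 (+); new bracket [2.5, 3]
m = 2.75, f(m) = 3.507812 (+); new bracket [2.75, 3]
m = 2.875, f(m) = -2.0298 (−); new bracket [2.75, 2.875]
m = 2.8125, f(m) = 0.9065 (+); new bracket [2.8125, 2.875]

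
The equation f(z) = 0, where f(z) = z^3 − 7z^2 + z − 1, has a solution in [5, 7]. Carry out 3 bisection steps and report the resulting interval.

z = 6 gives f = -31, negative; keep [6, 7]
z = 6.5 gives f = -15.625, negative; keep [6.5, 7]
z = 6.75 gives f = -5.640625, negative; keep [6.75, 7]

[6.75, 7]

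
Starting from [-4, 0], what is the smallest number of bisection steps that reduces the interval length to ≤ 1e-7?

26

Width after n steps is 4/2^n. Need 2^n ≥ 4/1e-7 = 40000000.
2^25 = 33554432 < 40000000 ≤ 2^26 = 67108864, so n = 26.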